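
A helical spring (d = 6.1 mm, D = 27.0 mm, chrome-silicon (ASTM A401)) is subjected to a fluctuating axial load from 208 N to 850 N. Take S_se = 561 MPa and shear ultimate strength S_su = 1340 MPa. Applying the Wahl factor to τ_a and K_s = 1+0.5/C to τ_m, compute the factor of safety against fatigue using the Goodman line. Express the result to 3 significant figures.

2.71

C = D/d = 27.0/6.1 = 4.4262; K_W = (4C−1)/(4C−4)+0.615/C = 1.3578; K_s = 1+0.5/C = 1.1130
F_a = (F_max−F_min)/2 = 321 N; F_m = (F_max+F_min)/2 = 529 N
τ_a = K_W·8F_aD/(πd³) = 1.3578 × 97.234 = 132.03 MPa
τ_m = K_s·8F_mD/(πd³) = 1.1130 × 160.24 = 178.34 MPa
Goodman: 1/n_f = τ_a/S_se + τ_m/S_su = 132.03/561 + 178.34/1340 = 0.23535 + 0.13309 = 0.36844
n_f = 1/0.36844 = 2.714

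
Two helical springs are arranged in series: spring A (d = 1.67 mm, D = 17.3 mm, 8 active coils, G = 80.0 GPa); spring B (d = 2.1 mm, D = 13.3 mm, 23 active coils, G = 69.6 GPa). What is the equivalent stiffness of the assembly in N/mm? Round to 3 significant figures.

1.17 N/mm

k_A = Gd⁴/(8D³N_a) = (80.0×10³)(1.67⁴)/(8·17.3³·8) = 1.8777 N/mm
k_B = Gd⁴/(8D³N_a) = (69.6×10³)(2.1⁴)/(8·13.3³·23) = 3.1269 N/mm
Series: 1/k_eq = 1/1.8777 + 1/3.1269 = 0.85236; k_eq = 1.1732 N/mm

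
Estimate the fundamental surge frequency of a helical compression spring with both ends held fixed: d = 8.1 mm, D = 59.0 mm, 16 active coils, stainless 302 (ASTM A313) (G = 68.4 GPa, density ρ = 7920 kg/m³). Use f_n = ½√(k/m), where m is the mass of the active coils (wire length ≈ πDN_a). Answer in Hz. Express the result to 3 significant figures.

k = Gd⁴/(8D³N_a) = (68.4×10³)(8.1⁴)/(8·59.0³·16) = 11.2 N/mm = 11200 N/m
Wire length L = πDN_a = π·59.0·16 = 2965.7 mm
m = ρ·(πd²/4)·L = 7920 × 51.53×10⁻⁶ m² × 2.9657 m = 1.2103 kg
f_n = ½√(k/m) = 0.5·√(11200/1.2103) = 0.5·√(9253.9) = 48.099 Hz

48.1 Hz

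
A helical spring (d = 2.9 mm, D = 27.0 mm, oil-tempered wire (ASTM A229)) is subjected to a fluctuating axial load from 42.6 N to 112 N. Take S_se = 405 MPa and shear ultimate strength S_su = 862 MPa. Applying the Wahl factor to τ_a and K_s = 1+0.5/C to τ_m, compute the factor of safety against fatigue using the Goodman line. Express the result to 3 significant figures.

C = D/d = 27.0/2.9 = 9.3103; K_W = (4C−1)/(4C−4)+0.615/C = 1.1563; K_s = 1+0.5/C = 1.0537
F_a = (F_max−F_min)/2 = 34.7 N; F_m = (F_max+F_min)/2 = 77.3 N
τ_a = K_W·8F_aD/(πd³) = 1.1563 × 97.823 = 113.11 MPa
τ_m = K_s·8F_mD/(πd³) = 1.0537 × 217.92 = 229.62 MPa
Goodman: 1/n_f = τ_a/S_se + τ_m/S_su = 113.11/405 + 229.62/862 = 0.27929 + 0.26638 = 0.54567
n_f = 1/0.54567 = 1.833

1.83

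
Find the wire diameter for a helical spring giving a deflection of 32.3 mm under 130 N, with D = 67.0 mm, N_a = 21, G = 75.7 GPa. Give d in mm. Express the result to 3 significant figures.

7.20 mm

Required rate k = F/δ = 130/32.3 = 4.0248 N/mm
d = (8D³N_a·k / G)^(1/4) = (8·67.0³·21·4.0248 / (75.7×10³))^0.25
  = (2686.4)^0.25 = 7.1994 mm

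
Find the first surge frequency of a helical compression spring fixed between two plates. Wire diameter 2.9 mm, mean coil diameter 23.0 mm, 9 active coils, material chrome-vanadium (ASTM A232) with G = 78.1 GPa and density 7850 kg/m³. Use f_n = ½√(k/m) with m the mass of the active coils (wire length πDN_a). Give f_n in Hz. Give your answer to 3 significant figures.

216 Hz

k = Gd⁴/(8D³N_a) = (78.1×10³)(2.9⁴)/(8·23.0³·9) = 6.3056 N/mm = 6305.6 N/m
Wire length L = πDN_a = π·23.0·9 = 650.31 mm
m = ρ·(πd²/4)·L = 7850 × 6.6052×10⁻⁶ m² × 0.65031 m = 0.033719 kg
f_n = ½√(k/m) = 0.5·√(6305.6/0.033719) = 0.5·√(1.87e+05) = 216.22 Hz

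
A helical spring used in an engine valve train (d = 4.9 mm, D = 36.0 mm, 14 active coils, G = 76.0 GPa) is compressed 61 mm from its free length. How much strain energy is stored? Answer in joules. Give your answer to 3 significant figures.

15.6 J

k = Gd⁴/(8D³N_a) = (76.0×10³)(4.9⁴)/(8·36.0³·14) = 8.3844 N/mm
U = ½kδ² = 0.5 × 8.3844 × 61² = 15599 N·mm = 15.599 J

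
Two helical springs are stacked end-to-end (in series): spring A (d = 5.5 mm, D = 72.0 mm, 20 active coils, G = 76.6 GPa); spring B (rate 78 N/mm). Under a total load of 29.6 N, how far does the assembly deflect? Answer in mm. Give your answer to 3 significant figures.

k_A = Gd⁴/(8D³N_a) = (76.6×10³)(5.5⁴)/(8·72.0³·20) = 1.1737 N/mm
Series: 1/k_eq = 1/1.1737 + 1/78 = 0.86482; k_eq = 1.1563 N/mm
δ = F/k_eq = 29.6/1.1563 = 25.599 mm

25.6 mm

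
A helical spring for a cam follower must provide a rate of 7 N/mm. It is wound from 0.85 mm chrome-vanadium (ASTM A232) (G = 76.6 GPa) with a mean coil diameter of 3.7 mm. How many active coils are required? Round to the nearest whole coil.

14

N_a = Gd⁴/(8D³k) = (76.6×10³ × 0.85⁴)/(8 × 3.7³ × 7)
    = 39985.7 / 2836.57 = 14.1 → 14 coils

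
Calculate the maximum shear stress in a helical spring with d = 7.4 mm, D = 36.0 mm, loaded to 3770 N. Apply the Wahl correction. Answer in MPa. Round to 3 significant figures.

Spring index C = D/d = 36.0/7.4 = 4.8649
K_W = (4C−1)/(4C−4) + 0.615/C = 18.459/15.459 + 0.1264 = 1.3205
τ₀ = 8FD/(πd³) = 8·3770·36.0/(π·7.4³) = 1.08576e+06/1273 = 852.88 MPa
τ_max = K·τ₀ = 1.3205 × 852.88 = 1126.2 MPa

1130 MPa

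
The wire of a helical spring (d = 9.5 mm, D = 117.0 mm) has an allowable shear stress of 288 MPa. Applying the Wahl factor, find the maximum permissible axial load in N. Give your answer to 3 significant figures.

C = D/d = 117.0/9.5 = 12.3158
K_W = (4C−1)/(4C−4) + 0.615/C = 48.263/45.263 + 0.0499 = 1.1162
τ_max = K·8FD/(πd³) → F_max = τ_allow·πd³/(8DK)
F_max = 288·π·9.5³/(8·117.0·1.1162) = 7.7573e+05/1044.8 = 742.49 N

742 N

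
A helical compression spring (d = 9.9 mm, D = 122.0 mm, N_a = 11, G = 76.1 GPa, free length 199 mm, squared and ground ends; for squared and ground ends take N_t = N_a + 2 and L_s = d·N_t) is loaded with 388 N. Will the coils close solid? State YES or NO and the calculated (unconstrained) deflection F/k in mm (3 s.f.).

YES, δ = 84.8 mm

k = Gd⁴/(8D³N_a) = (76.1×10³)(9.9⁴)/(8·122.0³·11) = 4.5747 N/mm
N_t = 13; L_s = 9.9·13 = 128.7 mm; δ_solid = L₀ − L_s = 199 − 128.7 = 70.3 mm
δ = F/k = 388/4.5747 = 84.814 mm
δ ≥ δ_solid → spring goes solid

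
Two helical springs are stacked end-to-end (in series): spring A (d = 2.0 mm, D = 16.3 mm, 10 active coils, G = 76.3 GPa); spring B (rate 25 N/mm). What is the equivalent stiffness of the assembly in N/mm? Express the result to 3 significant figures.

3.09 N/mm

k_A = Gd⁴/(8D³N_a) = (76.3×10³)(2.0⁴)/(8·16.3³·10) = 3.5236 N/mm
Series: 1/k_eq = 1/3.5236 + 1/25 = 0.3238; k_eq = 3.0884 N/mm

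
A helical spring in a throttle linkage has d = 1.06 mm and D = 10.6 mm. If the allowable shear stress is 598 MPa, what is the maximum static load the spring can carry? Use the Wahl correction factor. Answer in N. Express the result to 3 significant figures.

C = D/d = 10.6/1.06 = 10.0000
K_W = (4C−1)/(4C−4) + 0.615/C = 39.000/36.000 + 0.0615 = 1.1448
τ_max = K·8FD/(πd³) → F_max = τ_allow·πd³/(8DK)
F_max = 598·π·1.06³/(8·10.6·1.1448) = 2237.5/97.082 = 23.048 N

23.0 N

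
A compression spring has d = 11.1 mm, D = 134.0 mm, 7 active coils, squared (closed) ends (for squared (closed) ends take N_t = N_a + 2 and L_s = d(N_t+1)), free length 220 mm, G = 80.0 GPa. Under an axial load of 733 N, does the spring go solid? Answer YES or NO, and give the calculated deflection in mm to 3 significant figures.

k = Gd⁴/(8D³N_a) = (80.0×10³)(11.1⁴)/(8·134.0³·7) = 9.0132 N/mm
N_t = 9; L_s = 11.1·10 = 111 mm; δ_solid = L₀ − L_s = 220 − 111 = 109 mm
δ = F/k = 733/9.0132 = 81.325 mm
δ < δ_solid → spring does not go solid

NO, δ = 81.3 mm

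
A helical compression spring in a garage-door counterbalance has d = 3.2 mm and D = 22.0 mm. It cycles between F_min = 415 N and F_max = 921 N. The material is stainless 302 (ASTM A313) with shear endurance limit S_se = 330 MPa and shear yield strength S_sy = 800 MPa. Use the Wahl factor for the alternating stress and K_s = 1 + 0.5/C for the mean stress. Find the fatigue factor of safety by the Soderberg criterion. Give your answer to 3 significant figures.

0.320

C = D/d = 22.0/3.2 = 6.8750; K_W = (4C−1)/(4C−4)+0.615/C = 1.2171; K_s = 1+0.5/C = 1.0727
F_a = (F_max−F_min)/2 = 253 N; F_m = (F_max+F_min)/2 = 668 N
τ_a = K_W·8F_aD/(πd³) = 1.2171 × 432.55 = 526.46 MPa
τ_m = K_s·8F_mD/(πd³) = 1.0727 × 1142.1 = 1225.1 MPa
Soderberg: 1/n_f = τ_a/S_se + τ_m/S_sy = 526.46/330 + 1225.1/800 = 1.59533 + 1.53140 = 3.1267
n_f = 1/3.1267 = 0.3198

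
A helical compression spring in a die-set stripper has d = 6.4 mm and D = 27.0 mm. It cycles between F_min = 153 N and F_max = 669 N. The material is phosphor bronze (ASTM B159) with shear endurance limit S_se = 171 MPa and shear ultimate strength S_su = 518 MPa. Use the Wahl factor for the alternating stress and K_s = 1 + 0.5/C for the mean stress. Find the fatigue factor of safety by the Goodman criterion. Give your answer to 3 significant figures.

C = D/d = 27.0/6.4 = 4.2188; K_W = (4C−1)/(4C−4)+0.615/C = 1.3788; K_s = 1+0.5/C = 1.1185
F_a = (F_max−F_min)/2 = 258 N; F_m = (F_max+F_min)/2 = 411 N
τ_a = K_W·8F_aD/(πd³) = 1.3788 × 67.668 = 93.3 MPa
τ_m = K_s·8F_mD/(πd³) = 1.1185 × 107.8 = 120.57 MPa
Goodman: 1/n_f = τ_a/S_se + τ_m/S_su = 93.3/171 + 120.57/518 = 0.54561 + 0.23277 = 0.77838
n_f = 1/0.77838 = 1.285

1.28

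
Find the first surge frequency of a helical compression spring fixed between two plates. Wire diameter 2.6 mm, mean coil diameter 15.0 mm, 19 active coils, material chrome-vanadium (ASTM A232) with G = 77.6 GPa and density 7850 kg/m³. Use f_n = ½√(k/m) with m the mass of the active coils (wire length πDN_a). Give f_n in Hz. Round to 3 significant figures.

k = Gd⁴/(8D³N_a) = (77.6×10³)(2.6⁴)/(8·15.0³·19) = 6.9125 N/mm = 6912.5 N/m
Wire length L = πDN_a = π·15.0·19 = 895.35 mm
m = ρ·(πd²/4)·L = 7850 × 5.3093×10⁻⁶ m² × 0.89535 m = 0.037317 kg
f_n = ½√(k/m) = 0.5·√(6912.5/0.037317) = 0.5·√(1.8524e+05) = 215.2 Hz

215 Hz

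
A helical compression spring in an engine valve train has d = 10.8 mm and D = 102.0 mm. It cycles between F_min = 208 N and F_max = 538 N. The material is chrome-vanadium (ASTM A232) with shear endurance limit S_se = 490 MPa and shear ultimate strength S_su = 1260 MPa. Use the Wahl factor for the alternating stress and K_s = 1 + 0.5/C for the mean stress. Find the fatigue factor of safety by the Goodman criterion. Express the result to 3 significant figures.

C = D/d = 102.0/10.8 = 9.4444; K_W = (4C−1)/(4C−4)+0.615/C = 1.1539; K_s = 1+0.5/C = 1.0529
F_a = (F_max−F_min)/2 = 165 N; F_m = (F_max+F_min)/2 = 373 N
τ_a = K_W·8F_aD/(πd³) = 1.1539 × 34.021 = 39.259 MPa
τ_m = K_s·8F_mD/(πd³) = 1.0529 × 76.909 = 80.981 MPa
Goodman: 1/n_f = τ_a/S_se + τ_m/S_su = 39.259/490 + 80.981/1260 = 0.08012 + 0.06427 = 0.14439
n_f = 1/0.14439 = 6.926

6.93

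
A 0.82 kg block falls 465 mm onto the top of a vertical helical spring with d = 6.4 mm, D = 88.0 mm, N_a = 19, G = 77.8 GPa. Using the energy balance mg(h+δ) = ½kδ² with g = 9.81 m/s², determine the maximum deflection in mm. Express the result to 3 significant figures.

k = Gd⁴/(8D³N_a) = (77.8×10³)(6.4⁴)/(8·88.0³·19) = 1.2601 N/mm
W = mg = 0.82 × 9.81 = 8.0442 N
½kδ² − Wδ − Wh = 0 → δ = (W + √(W² + 2kWh))/k
δ = (8.0442 + √(64.709 + 9427))/1.2601 = (8.0442 + 97.425)/1.2601 = 83.699 mm

83.7 mm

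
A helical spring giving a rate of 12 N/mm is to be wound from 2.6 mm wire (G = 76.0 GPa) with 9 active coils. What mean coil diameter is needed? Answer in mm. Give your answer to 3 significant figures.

15.9 mm

D = (Gd⁴/(8N_a·k))^(1/3) = (76.0×10³·2.6⁴/(8·9·12))^(1/3)
  = (4019.7)^(1/3) = 15.9000 mm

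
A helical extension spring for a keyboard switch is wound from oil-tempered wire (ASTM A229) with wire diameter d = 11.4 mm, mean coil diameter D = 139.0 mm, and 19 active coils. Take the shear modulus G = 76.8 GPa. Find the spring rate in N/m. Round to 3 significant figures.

3180 N/m

k = Gd⁴/(8D³N_a) = (76.8×10³ × 11.4⁴) / (8 × 139.0³ × 19)
  = 1.29712e+09 / 4.08214e+08 = 3.1776 N/mm = 3177.6 N/m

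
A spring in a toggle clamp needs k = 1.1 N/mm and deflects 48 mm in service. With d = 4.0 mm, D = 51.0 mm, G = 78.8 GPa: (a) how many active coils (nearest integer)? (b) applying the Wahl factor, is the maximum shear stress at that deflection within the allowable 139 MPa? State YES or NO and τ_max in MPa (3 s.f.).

(a) 17 coils; (b) YES, τ_max = 121 MPa

N_a = Gd⁴/(8D³k) = (78.8×10³)(4.0⁴)/(8·51.0³·1.1) = 17.28 → N_a = 17
Actual rate k = Gd⁴/(8D³·17) = 1.1182 N/mm
Working load F = kδ = 1.1182·48 = 53.673 N
C = 51.0/4.0 = 12.7500; K_W = (4C−1)/(4C−4)+0.615/C = 1.1121
τ_max = K_W·8FD/(πd³) = 1.1121·108.92 = 121.12 MPa
τ_max ≤ 139 MPa → acceptable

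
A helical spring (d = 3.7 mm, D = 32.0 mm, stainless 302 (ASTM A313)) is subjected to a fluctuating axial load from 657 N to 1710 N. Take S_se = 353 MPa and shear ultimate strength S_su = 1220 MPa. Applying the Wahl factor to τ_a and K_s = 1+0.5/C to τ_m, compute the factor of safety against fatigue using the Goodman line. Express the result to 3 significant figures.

C = D/d = 32.0/3.7 = 8.6486; K_W = (4C−1)/(4C−4)+0.615/C = 1.1692; K_s = 1+0.5/C = 1.0578
F_a = (F_max−F_min)/2 = 526.5 N; F_m = (F_max+F_min)/2 = 1183.5 N
τ_a = K_W·8F_aD/(πd³) = 1.1692 × 847 = 990.28 MPa
τ_m = K_s·8F_mD/(πd³) = 1.0578 × 1903.9 = 2014 MPa
Goodman: 1/n_f = τ_a/S_se + τ_m/S_su = 990.28/353 + 2014/1220 = 2.80534 + 1.65083 = 4.4562
n_f = 1/4.4562 = 0.2244

0.224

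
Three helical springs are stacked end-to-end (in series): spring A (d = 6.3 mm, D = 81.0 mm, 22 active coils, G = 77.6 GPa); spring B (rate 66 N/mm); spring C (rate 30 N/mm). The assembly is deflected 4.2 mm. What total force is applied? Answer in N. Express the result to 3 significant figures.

k_A = Gd⁴/(8D³N_a) = (77.6×10³)(6.3⁴)/(8·81.0³·22) = 1.3069 N/mm
Series: 1/k_eq = 1/1.3069 + 1/66 + 1/30 = 0.81363; k_eq = 1.2291 N/mm
F = k_eq·δ = 1.2291·4.2 = 5.1621 N

5.16 N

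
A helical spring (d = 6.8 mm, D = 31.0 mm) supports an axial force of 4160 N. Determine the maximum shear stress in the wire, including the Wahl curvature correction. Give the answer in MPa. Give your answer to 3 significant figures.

1410 MPa

Spring index C = D/d = 31.0/6.8 = 4.5588
K_W = (4C−1)/(4C−4) + 0.615/C = 17.235/14.235 + 0.1349 = 1.3456
τ₀ = 8FD/(πd³) = 8·4160·31.0/(π·6.8³) = 1.03168e+06/987.82 = 1044.4 MPa
τ_max = K·τ₀ = 1.3456 × 1044.4 = 1405.4 MPa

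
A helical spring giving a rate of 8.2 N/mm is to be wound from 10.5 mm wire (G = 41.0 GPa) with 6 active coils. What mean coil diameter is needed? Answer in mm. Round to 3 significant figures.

108 mm

D = (Gd⁴/(8N_a·k))^(1/3) = (41.0×10³·10.5⁴/(8·6·8.2))^(1/3)
  = (1.26615e+06)^(1/3) = 108.1837 mm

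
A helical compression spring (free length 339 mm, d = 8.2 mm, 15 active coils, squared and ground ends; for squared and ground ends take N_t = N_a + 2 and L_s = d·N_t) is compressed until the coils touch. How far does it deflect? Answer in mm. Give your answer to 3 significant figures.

200 mm

N_t = 17; L_s = 8.2·17 = 139.4 mm
δ_solid = L₀ − L_s = 339 − 139.4 = 199.6 mm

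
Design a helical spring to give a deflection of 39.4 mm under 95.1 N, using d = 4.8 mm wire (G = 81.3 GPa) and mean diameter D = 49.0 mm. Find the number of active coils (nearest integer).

19

Required rate k = F/δ = 95.1/39.4 = 2.4137 N/mm
N_a = Gd⁴/(8D³k) = (81.3×10³ × 4.8⁴)/(8 × 49.0³ × 2.4137)
    = 4.31574e+07 / 2.27176e+06 = 19 → 19 coils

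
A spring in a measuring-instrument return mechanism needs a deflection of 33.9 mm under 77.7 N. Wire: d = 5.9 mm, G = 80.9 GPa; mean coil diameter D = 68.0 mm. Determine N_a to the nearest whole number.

17

Required rate k = F/δ = 77.7/33.9 = 2.292 N/mm
N_a = Gd⁴/(8D³k) = (80.9×10³ × 5.9⁴)/(8 × 68.0³ × 2.292)
    = 9.80295e+07 / 5.76551e+06 = 17 → 17 coils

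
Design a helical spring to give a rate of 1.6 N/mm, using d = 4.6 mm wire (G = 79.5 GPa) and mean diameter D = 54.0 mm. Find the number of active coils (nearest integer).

18

N_a = Gd⁴/(8D³k) = (79.5×10³ × 4.6⁴)/(8 × 54.0³ × 1.6)
    = 3.55958e+07 / 2.01554e+06 = 17.66 → 18 coils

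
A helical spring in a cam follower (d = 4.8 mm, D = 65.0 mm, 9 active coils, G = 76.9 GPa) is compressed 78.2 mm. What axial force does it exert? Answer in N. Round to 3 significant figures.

k = Gd⁴/(8D³N_a) = (76.9×10³)(4.8⁴)/(8·65.0³·9) = 2.0645 N/mm
F = k·δ = 2.0645 × 78.2 = 161.45 N

161 N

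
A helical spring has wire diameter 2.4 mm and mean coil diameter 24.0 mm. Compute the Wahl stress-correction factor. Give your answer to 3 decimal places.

1.145

C = D/d = 24.0/2.4 = 10.0000
K_W = (4C−1)/(4C−4) + 0.615/C = 39.000/36.000 + 0.0615 = 1.1448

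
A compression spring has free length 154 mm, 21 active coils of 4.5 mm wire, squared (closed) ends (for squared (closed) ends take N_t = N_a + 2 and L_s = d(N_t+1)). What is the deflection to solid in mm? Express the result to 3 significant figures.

46.0 mm

N_t = 23; L_s = 4.5·24 = 108 mm
δ_solid = L₀ − L_s = 154 − 108 = 46 mm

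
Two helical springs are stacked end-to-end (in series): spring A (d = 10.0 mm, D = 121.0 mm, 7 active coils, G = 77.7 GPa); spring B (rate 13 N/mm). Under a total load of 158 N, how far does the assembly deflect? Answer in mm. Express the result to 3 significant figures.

k_A = Gd⁴/(8D³N_a) = (77.7×10³)(10.0⁴)/(8·121.0³·7) = 7.8321 N/mm
Series: 1/k_eq = 1/7.8321 + 1/13 = 0.2046; k_eq = 4.8875 N/mm
δ = F/k_eq = 158/4.8875 = 32.327 mm

32.3 mm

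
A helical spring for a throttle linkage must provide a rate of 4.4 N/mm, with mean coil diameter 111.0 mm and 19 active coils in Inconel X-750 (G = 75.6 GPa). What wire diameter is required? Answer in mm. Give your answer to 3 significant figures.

10.5 mm

d = (8D³N_a·k / G)^(1/4) = (8·111.0³·19·4.4 / (75.6×10³))^0.25
  = (12099)^0.25 = 10.4878 mm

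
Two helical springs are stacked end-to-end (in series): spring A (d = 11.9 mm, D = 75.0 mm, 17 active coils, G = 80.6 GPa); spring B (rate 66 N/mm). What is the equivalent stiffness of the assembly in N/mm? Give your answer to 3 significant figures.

19.7 N/mm

k_A = Gd⁴/(8D³N_a) = (80.6×10³)(11.9⁴)/(8·75.0³·17) = 28.171 N/mm
Series: 1/k_eq = 1/28.171 + 1/66 = 0.050649; k_eq = 19.744 N/mm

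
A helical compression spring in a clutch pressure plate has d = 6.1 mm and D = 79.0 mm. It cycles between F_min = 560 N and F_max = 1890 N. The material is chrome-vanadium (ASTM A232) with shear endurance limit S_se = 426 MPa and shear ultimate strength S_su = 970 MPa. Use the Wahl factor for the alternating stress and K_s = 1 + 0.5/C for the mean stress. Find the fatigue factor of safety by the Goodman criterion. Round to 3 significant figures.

0.371

C = D/d = 79.0/6.1 = 12.9508; K_W = (4C−1)/(4C−4)+0.615/C = 1.1102; K_s = 1+0.5/C = 1.0386
F_a = (F_max−F_min)/2 = 665 N; F_m = (F_max+F_min)/2 = 1225 N
τ_a = K_W·8F_aD/(πd³) = 1.1102 × 589.39 = 654.36 MPa
τ_m = K_s·8F_mD/(πd³) = 1.0386 × 1085.7 = 1127.6 MPa
Goodman: 1/n_f = τ_a/S_se + τ_m/S_su = 654.36/426 + 1127.6/970 = 1.53606 + 1.16250 = 2.6986
n_f = 1/2.6986 = 0.3706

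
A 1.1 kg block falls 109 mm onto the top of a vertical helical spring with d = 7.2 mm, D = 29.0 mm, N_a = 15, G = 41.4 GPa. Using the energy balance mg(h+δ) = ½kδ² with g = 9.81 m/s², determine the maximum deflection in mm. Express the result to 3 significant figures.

k = Gd⁴/(8D³N_a) = (41.4×10³)(7.2⁴)/(8·29.0³·15) = 38.015 N/mm
W = mg = 1.1 × 9.81 = 10.791 N
½kδ² − Wδ − Wh = 0 → δ = (W + √(W² + 2kWh))/k
δ = (10.791 + √(116.45 + 89427.9))/38.015 = (10.791 + 299.24)/38.015 = 8.1555 mm

8.16 mm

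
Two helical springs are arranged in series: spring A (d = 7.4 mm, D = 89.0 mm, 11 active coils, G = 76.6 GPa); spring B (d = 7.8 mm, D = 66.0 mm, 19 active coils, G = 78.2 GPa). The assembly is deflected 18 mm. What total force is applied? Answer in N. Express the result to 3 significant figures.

k_A = Gd⁴/(8D³N_a) = (76.6×10³)(7.4⁴)/(8·89.0³·11) = 3.7026 N/mm
k_B = Gd⁴/(8D³N_a) = (78.2×10³)(7.8⁴)/(8·66.0³·19) = 6.6238 N/mm
Series: 1/k_eq = 1/3.7026 + 1/6.6238 = 0.42105; k_eq = 2.375 N/mm
F = k_eq·δ = 2.375·18 = 42.75 N

42.7 N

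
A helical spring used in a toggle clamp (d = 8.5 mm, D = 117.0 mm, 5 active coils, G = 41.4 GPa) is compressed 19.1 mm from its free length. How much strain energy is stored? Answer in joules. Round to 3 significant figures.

0.615 J

k = Gd⁴/(8D³N_a) = (41.4×10³)(8.5⁴)/(8·117.0³·5) = 3.3733 N/mm
U = ½kδ² = 0.5 × 3.3733 × 19.1² = 615.31 N·mm = 0.61531 J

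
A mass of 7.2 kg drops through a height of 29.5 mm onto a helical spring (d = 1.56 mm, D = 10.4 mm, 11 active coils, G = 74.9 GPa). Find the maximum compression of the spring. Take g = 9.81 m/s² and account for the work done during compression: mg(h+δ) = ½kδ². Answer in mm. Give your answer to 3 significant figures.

k = Gd⁴/(8D³N_a) = (74.9×10³)(1.56⁴)/(8·10.4³·11) = 4.4812 N/mm
W = mg = 7.2 × 9.81 = 70.632 N
½kδ² − Wδ − Wh = 0 → δ = (W + √(W² + 2kWh))/k
δ = (70.632 + √(4988.9 + 18674.6))/4.4812 = (70.632 + 153.83)/4.4812 = 50.089 mm

50.1 mm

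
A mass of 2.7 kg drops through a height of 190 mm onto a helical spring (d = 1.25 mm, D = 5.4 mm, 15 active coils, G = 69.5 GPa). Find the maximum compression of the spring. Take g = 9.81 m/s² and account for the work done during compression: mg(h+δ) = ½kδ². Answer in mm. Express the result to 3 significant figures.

36.6 mm

k = Gd⁴/(8D³N_a) = (69.5×10³)(1.25⁴)/(8·5.4³·15) = 8.9797 N/mm
W = mg = 2.7 × 9.81 = 26.487 N
½kδ² − Wδ − Wh = 0 → δ = (W + √(W² + 2kWh))/k
δ = (26.487 + √(701.56 + 90381.3))/8.9797 = (26.487 + 301.8)/8.9797 = 36.559 mm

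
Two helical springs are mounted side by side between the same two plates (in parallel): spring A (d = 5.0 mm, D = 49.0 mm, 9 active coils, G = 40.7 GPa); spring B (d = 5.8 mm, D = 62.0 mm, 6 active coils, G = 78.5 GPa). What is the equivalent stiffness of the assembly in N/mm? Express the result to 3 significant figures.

10.8 N/mm

k_A = Gd⁴/(8D³N_a) = (40.7×10³)(5.0⁴)/(8·49.0³·9) = 3.003 N/mm
k_B = Gd⁴/(8D³N_a) = (78.5×10³)(5.8⁴)/(8·62.0³·6) = 7.7654 N/mm
Parallel: k_eq = 3.003 + 7.7654 = 10.768 N/mm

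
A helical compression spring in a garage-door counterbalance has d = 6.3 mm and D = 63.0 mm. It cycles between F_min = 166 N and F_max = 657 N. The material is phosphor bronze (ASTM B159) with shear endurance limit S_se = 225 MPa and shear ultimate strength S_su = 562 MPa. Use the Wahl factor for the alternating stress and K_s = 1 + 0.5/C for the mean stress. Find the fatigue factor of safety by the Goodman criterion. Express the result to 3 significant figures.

0.772

C = D/d = 63.0/6.3 = 10.0000; K_W = (4C−1)/(4C−4)+0.615/C = 1.1448; K_s = 1+0.5/C = 1.0500
F_a = (F_max−F_min)/2 = 245.5 N; F_m = (F_max+F_min)/2 = 411.5 N
τ_a = K_W·8F_aD/(πd³) = 1.1448 × 157.51 = 180.32 MPa
τ_m = K_s·8F_mD/(πd³) = 1.0500 × 264.02 = 277.22 MPa
Goodman: 1/n_f = τ_a/S_se + τ_m/S_su = 180.32/225 + 277.22/562 = 0.80144 + 0.49327 = 1.2947
n_f = 1/1.2947 = 0.7724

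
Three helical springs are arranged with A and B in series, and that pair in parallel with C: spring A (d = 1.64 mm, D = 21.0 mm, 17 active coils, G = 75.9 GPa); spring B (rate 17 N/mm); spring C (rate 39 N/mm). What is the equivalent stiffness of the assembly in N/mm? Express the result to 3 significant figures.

39.4 N/mm

k_A = Gd⁴/(8D³N_a) = (75.9×10³)(1.64⁴)/(8·21.0³·17) = 0.43593 N/mm
Springs A,B series: k_AB = 1/(1/0.43593+1/17) = 0.42503 N/mm; parallel with C: k_eq = 0.42503+39 = 39.425 N/mm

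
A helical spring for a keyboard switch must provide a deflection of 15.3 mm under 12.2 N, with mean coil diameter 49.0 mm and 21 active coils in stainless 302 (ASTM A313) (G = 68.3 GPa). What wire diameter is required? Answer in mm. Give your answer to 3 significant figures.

Required rate k = F/δ = 12.2/15.3 = 0.79739 N/mm
d = (8D³N_a·k / G)^(1/4) = (8·49.0³·21·0.79739 / (68.3×10³))^0.25
  = (230.75)^0.25 = 3.8975 mm

3.90 mm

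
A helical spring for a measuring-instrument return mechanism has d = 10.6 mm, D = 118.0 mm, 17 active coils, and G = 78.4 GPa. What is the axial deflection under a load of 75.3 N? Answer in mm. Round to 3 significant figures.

k = Gd⁴/(8D³N_a) = (78.4×10³)(10.6⁴)/(8·118.0³·17) = 4.4295 N/mm
δ = F/k = 75.3 / 4.4295 = 17 mm

17.0 mm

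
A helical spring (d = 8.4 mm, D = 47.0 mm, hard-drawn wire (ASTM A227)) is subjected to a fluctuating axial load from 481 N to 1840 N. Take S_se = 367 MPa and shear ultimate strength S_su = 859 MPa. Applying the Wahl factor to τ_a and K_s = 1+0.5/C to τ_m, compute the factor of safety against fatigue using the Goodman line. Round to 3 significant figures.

C = D/d = 47.0/8.4 = 5.5952; K_W = (4C−1)/(4C−4)+0.615/C = 1.2731; K_s = 1+0.5/C = 1.0894
F_a = (F_max−F_min)/2 = 679.5 N; F_m = (F_max+F_min)/2 = 1160.5 N
τ_a = K_W·8F_aD/(πd³) = 1.2731 × 137.21 = 174.69 MPa
τ_m = K_s·8F_mD/(πd³) = 1.0894 × 234.34 = 255.28 MPa
Goodman: 1/n_f = τ_a/S_se + τ_m/S_su = 174.69/367 + 255.28/859 = 0.47599 + 0.29718 = 0.77317
n_f = 1/0.77317 = 1.293

1.29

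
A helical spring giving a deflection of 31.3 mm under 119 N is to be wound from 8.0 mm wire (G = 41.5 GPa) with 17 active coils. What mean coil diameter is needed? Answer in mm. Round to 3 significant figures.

69.0 mm

Required rate k = F/δ = 119/31.3 = 3.8019 N/mm
D = (Gd⁴/(8N_a·k))^(1/3) = (41.5×10³·8.0⁴/(8·17·3.8019))^(1/3)
  = (328751)^(1/3) = 69.0169 mm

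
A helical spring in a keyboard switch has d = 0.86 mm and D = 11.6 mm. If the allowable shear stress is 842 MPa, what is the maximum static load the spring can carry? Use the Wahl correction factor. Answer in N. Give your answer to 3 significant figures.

16.4 N

C = D/d = 11.6/0.86 = 13.4884
K_W = (4C−1)/(4C−4) + 0.615/C = 52.953/49.953 + 0.0456 = 1.1057
τ_max = K·8FD/(πd³) → F_max = τ_allow·πd³/(8DK)
F_max = 842·π·0.86³/(8·11.6·1.1057) = 1682.5/102.6 = 16.398 N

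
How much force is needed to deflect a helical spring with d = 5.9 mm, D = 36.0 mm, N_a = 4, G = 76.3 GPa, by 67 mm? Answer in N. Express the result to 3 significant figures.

k = Gd⁴/(8D³N_a) = (76.3×10³)(5.9⁴)/(8·36.0³·4) = 61.926 N/mm
F = k·δ = 61.926 × 67 = 4149.1 N

4150 N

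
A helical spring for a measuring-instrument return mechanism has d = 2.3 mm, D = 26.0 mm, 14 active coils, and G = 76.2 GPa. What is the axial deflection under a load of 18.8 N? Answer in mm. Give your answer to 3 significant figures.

17.4 mm

k = Gd⁴/(8D³N_a) = (76.2×10³)(2.3⁴)/(8·26.0³·14) = 1.0832 N/mm
δ = F/k = 18.8 / 1.0832 = 17.355 mm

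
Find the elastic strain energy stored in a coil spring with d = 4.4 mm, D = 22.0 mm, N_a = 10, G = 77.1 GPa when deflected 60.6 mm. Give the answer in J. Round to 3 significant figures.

62.3 J

k = Gd⁴/(8D³N_a) = (77.1×10³)(4.4⁴)/(8·22.0³·10) = 33.924 N/mm
U = ½kδ² = 0.5 × 33.924 × 60.6² = 62291 N·mm = 62.291 J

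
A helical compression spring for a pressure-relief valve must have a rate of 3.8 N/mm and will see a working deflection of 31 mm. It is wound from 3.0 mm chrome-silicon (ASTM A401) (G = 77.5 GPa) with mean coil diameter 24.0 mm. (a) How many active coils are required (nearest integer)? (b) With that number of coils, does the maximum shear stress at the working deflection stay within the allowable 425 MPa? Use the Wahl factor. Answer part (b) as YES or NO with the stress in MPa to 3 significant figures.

(a) 15 coils; (b) YES, τ_max = 314 MPa

N_a = Gd⁴/(8D³k) = (77.5×10³)(3.0⁴)/(8·24.0³·3.8) = 14.94 → N_a = 15
Actual rate k = Gd⁴/(8D³·15) = 3.7842 N/mm
Working load F = kδ = 3.7842·31 = 117.31 N
C = 24.0/3.0 = 8.0000; K_W = (4C−1)/(4C−4)+0.615/C = 1.1840
τ_max = K_W·8FD/(πd³) = 1.1840·265.53 = 314.4 MPa
τ_max ≤ 425 MPa → acceptable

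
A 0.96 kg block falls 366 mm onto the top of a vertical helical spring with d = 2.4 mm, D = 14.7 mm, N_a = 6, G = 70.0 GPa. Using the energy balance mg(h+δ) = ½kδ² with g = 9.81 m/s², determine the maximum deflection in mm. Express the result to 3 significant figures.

k = Gd⁴/(8D³N_a) = (70.0×10³)(2.4⁴)/(8·14.7³·6) = 15.232 N/mm
W = mg = 0.96 × 9.81 = 9.4176 N
½kδ² − Wδ − Wh = 0 → δ = (W + √(W² + 2kWh))/k
δ = (9.4176 + √(88.691 + 105003))/15.232 = (9.4176 + 324.18)/15.232 = 21.901 mm

21.9 mm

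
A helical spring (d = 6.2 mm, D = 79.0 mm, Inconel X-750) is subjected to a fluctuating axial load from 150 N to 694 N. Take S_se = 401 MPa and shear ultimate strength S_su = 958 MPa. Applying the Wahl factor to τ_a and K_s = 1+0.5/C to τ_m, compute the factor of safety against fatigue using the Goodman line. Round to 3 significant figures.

C = D/d = 79.0/6.2 = 12.7419; K_W = (4C−1)/(4C−4)+0.615/C = 1.1121; K_s = 1+0.5/C = 1.0392
F_a = (F_max−F_min)/2 = 272 N; F_m = (F_max+F_min)/2 = 422 N
τ_a = K_W·8F_aD/(πd³) = 1.1121 × 229.59 = 255.34 MPa
τ_m = K_s·8F_mD/(πd³) = 1.0392 × 356.21 = 370.19 MPa
Goodman: 1/n_f = τ_a/S_se + τ_m/S_su = 255.34/401 + 370.19/958 = 0.63676 + 0.38642 = 1.0232
n_f = 1/1.0232 = 0.9773

0.977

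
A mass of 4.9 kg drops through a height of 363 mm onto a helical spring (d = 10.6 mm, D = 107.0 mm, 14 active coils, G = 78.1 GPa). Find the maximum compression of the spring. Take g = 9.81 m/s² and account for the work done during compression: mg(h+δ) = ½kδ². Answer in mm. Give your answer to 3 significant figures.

76.7 mm

k = Gd⁴/(8D³N_a) = (78.1×10³)(10.6⁴)/(8·107.0³·14) = 7.1863 N/mm
W = mg = 4.9 × 9.81 = 48.069 N
½kδ² − Wδ − Wh = 0 → δ = (W + √(W² + 2kWh))/k
δ = (48.069 + √(2310.6 + 250788))/7.1863 = (48.069 + 503.09)/7.1863 = 76.696 mm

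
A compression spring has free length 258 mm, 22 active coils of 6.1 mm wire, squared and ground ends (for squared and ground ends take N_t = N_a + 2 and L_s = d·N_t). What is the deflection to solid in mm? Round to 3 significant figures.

N_t = 24; L_s = 6.1·24 = 146.4 mm
δ_solid = L₀ − L_s = 258 − 146.4 = 111.6 mm

112 mm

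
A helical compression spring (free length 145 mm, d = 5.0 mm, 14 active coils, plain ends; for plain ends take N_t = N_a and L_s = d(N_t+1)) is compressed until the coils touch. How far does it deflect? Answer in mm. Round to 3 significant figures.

70.0 mm

N_t = 14; L_s = 5.0·15 = 75 mm
δ_solid = L₀ − L_s = 145 − 75 = 70 mm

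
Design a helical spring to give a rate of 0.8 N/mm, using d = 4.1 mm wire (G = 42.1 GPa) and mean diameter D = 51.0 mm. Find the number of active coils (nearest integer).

N_a = Gd⁴/(8D³k) = (42.1×10³ × 4.1⁴)/(8 × 51.0³ × 0.8)
    = 1.18965e+07 / 848966 = 14.01 → 14 coils

14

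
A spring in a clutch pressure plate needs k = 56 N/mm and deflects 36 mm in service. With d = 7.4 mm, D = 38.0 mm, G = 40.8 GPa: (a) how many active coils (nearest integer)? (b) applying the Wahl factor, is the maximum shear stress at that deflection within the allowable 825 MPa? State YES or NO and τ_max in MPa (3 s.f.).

N_a = Gd⁴/(8D³k) = (40.8×10³)(7.4⁴)/(8·38.0³·56) = 4.977 → N_a = 5
Actual rate k = Gd⁴/(8D³·5) = 55.741 N/mm
Working load F = kδ = 55.741·36 = 2006.7 N
C = 38.0/7.4 = 5.1351; K_W = (4C−1)/(4C−4)+0.615/C = 1.3011
τ_max = K_W·8FD/(πd³) = 1.3011·479.19 = 623.49 MPa
τ_max ≤ 825 MPa → acceptable

(a) 5 coils; (b) YES, τ_max = 623 MPa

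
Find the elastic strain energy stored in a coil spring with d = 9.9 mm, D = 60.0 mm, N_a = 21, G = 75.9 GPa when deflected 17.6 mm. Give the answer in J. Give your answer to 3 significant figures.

k = Gd⁴/(8D³N_a) = (75.9×10³)(9.9⁴)/(8·60.0³·21) = 20.092 N/mm
U = ½kδ² = 0.5 × 20.092 × 17.6² = 3111.8 N·mm = 3.1118 J

3.11 J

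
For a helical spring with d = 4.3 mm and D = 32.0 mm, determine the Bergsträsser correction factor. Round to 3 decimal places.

C = D/d = 32.0/4.3 = 7.4419
K_B = (4C+2)/(4C−3) = 31.767/26.767 = 1.1868

1.187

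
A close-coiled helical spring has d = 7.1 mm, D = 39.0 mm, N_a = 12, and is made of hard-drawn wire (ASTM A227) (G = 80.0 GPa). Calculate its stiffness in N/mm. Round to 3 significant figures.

35.7 N/mm

k = Gd⁴/(8D³N_a) = (80.0×10³ × 7.1⁴) / (8 × 39.0³ × 12)
  = 2.03293e+08 / 5.69462e+06 = 35.699 N/mm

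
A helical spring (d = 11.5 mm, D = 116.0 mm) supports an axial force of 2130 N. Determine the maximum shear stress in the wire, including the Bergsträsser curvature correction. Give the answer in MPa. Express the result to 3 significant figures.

Spring index C = D/d = 116.0/11.5 = 10.0870
K_B = (4C+2)/(4C−3) = 42.348/37.348 = 1.1339
τ₀ = 8FD/(πd³) = 8·2130·116.0/(π·11.5³) = 1.97664e+06/4778 = 413.7 MPa
τ_max = K·τ₀ = 1.1339 × 413.7 = 469.08 MPa

469 MPa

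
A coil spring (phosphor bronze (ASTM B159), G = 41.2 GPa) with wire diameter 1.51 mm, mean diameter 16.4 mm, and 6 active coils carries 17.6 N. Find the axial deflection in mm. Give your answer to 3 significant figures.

17.4 mm

k = Gd⁴/(8D³N_a) = (41.2×10³)(1.51⁴)/(8·16.4³·6) = 1.0117 N/mm
δ = F/k = 17.6 / 1.0117 = 17.397 mm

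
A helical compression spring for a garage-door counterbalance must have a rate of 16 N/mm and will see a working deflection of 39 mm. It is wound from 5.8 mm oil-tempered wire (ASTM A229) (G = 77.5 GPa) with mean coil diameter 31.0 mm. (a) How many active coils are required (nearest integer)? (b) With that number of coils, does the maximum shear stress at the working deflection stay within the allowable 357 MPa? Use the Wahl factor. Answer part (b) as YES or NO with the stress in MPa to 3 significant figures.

N_a = Gd⁴/(8D³k) = (77.5×10³)(5.8⁴)/(8·31.0³·16) = 23 → N_a = 23
Actual rate k = Gd⁴/(8D³·23) = 16 N/mm
Working load F = kδ = 16·39 = 623.99 N
C = 31.0/5.8 = 5.3448; K_W = (4C−1)/(4C−4)+0.615/C = 1.2877
τ_max = K_W·8FD/(πd³) = 1.2877·252.46 = 325.09 MPa
τ_max ≤ 357 MPa → acceptable

(a) 23 coils; (b) YES, τ_max = 325 MPa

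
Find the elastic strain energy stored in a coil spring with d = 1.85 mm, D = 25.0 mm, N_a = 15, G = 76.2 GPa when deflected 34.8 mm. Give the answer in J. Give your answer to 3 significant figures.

k = Gd⁴/(8D³N_a) = (76.2×10³)(1.85⁴)/(8·25.0³·15) = 0.47604 N/mm
U = ½kδ² = 0.5 × 0.47604 × 34.8² = 288.25 N·mm = 0.28825 J

0.288 J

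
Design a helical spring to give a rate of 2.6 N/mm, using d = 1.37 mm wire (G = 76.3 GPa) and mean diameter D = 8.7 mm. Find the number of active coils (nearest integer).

20

N_a = Gd⁴/(8D³k) = (76.3×10³ × 1.37⁴)/(8 × 8.7³ × 2.6)
    = 268786 / 13696.9 = 19.62 → 20 coils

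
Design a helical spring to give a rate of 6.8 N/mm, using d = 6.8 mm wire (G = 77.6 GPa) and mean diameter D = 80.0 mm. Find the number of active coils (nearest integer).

N_a = Gd⁴/(8D³k) = (77.6×10³ × 6.8⁴)/(8 × 80.0³ × 6.8)
    = 1.65919e+08 / 2.78528e+07 = 5.957 → 6 coils

6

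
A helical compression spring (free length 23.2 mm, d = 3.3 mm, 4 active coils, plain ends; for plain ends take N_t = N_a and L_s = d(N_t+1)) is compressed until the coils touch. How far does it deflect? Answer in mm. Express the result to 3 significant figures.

N_t = 4; L_s = 3.3·5 = 16.5 mm
δ_solid = L₀ − L_s = 23.2 − 16.5 = 6.7 mm

6.70 mm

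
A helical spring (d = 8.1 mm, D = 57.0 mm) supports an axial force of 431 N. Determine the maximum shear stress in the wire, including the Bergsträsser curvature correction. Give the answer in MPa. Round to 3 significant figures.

Spring index C = D/d = 57.0/8.1 = 7.0370
K_B = (4C+2)/(4C−3) = 30.148/25.148 = 1.1988
τ₀ = 8FD/(πd³) = 8·431·57.0/(π·8.1³) = 196536/1669.6 = 117.72 MPa
τ_max = K·τ₀ = 1.1988 × 117.72 = 141.12 MPa

141 MPa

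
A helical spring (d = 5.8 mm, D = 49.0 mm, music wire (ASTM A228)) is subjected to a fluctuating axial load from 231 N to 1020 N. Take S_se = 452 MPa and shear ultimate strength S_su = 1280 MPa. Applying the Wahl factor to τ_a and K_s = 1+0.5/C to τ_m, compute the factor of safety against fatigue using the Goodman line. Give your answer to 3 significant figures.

1.01

C = D/d = 49.0/5.8 = 8.4483; K_W = (4C−1)/(4C−4)+0.615/C = 1.1735; K_s = 1+0.5/C = 1.0592
F_a = (F_max−F_min)/2 = 394.5 N; F_m = (F_max+F_min)/2 = 625.5 N
τ_a = K_W·8F_aD/(πd³) = 1.1735 × 252.29 = 296.06 MPa
τ_m = K_s·8F_mD/(πd³) = 1.0592 × 400.02 = 423.69 MPa
Goodman: 1/n_f = τ_a/S_se + τ_m/S_su = 296.06/452 + 423.69/1280 = 0.65500 + 0.33101 = 0.98601
n_f = 1/0.98601 = 1.014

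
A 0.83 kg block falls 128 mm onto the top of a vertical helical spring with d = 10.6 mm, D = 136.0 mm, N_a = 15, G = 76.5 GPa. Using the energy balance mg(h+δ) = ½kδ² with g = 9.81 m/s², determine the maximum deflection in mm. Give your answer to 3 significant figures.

k = Gd⁴/(8D³N_a) = (76.5×10³)(10.6⁴)/(8·136.0³·15) = 3.1995 N/mm
W = mg = 0.83 × 9.81 = 8.1423 N
½kδ² − Wδ − Wh = 0 → δ = (W + √(W² + 2kWh))/k
δ = (8.1423 + √(66.297 + 6669.2))/3.1995 = (8.1423 + 82.07)/3.1995 = 28.195 mm

28.2 mm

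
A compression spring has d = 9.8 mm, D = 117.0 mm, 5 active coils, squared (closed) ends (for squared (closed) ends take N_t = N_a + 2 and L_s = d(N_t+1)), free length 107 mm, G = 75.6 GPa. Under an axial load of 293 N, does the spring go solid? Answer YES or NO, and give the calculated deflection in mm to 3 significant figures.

NO, δ = 26.9 mm

k = Gd⁴/(8D³N_a) = (75.6×10³)(9.8⁴)/(8·117.0³·5) = 10.885 N/mm
N_t = 7; L_s = 9.8·8 = 78.4 mm; δ_solid = L₀ − L_s = 107 − 78.4 = 28.6 mm
δ = F/k = 293/10.885 = 26.919 mm
δ < δ_solid → spring does not go solid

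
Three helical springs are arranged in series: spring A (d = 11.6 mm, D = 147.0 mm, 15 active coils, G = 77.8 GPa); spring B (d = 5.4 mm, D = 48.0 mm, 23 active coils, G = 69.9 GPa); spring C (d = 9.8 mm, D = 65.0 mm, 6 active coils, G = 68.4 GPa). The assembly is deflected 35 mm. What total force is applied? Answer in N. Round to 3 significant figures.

55.2 N

k_A = Gd⁴/(8D³N_a) = (77.8×10³)(11.6⁴)/(8·147.0³·15) = 3.6955 N/mm
k_B = Gd⁴/(8D³N_a) = (69.9×10³)(5.4⁴)/(8·48.0³·23) = 2.9209 N/mm
k_C = Gd⁴/(8D³N_a) = (68.4×10³)(9.8⁴)/(8·65.0³·6) = 47.861 N/mm
Series: 1/k_eq = 1/3.6955 + 1/2.9209 + 1/47.861 = 0.63386; k_eq = 1.5776 N/mm
F = k_eq·δ = 1.5776·35 = 55.218 N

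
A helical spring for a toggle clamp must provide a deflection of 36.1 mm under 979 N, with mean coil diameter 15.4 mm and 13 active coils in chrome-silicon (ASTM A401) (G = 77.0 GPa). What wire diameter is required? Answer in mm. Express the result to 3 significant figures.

Required rate k = F/δ = 979/36.1 = 27.119 N/mm
d = (8D³N_a·k / G)^(1/4) = (8·15.4³·13·27.119 / (77.0×10³))^0.25
  = (133.78)^0.25 = 3.4009 mm

3.40 mm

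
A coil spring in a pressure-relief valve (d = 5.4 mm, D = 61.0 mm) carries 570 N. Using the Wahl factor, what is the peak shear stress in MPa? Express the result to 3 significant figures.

634 MPa

Spring index C = D/d = 61.0/5.4 = 11.2963
K_W = (4C−1)/(4C−4) + 0.615/C = 44.185/41.185 + 0.0544 = 1.1273
τ₀ = 8FD/(πd³) = 8·570·61.0/(π·5.4³) = 278160/494.69 = 562.29 MPa
τ_max = K·τ₀ = 1.1273 × 562.29 = 633.87 MPa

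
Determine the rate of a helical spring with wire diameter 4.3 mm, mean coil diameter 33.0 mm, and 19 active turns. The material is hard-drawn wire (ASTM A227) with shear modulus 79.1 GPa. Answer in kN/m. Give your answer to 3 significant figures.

4.95 kN/m

k = Gd⁴/(8D³N_a) = (79.1×10³ × 4.3⁴) / (8 × 33.0³ × 19)
  = 2.70427e+07 / 5.46242e+06 = 4.9507 N/mm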